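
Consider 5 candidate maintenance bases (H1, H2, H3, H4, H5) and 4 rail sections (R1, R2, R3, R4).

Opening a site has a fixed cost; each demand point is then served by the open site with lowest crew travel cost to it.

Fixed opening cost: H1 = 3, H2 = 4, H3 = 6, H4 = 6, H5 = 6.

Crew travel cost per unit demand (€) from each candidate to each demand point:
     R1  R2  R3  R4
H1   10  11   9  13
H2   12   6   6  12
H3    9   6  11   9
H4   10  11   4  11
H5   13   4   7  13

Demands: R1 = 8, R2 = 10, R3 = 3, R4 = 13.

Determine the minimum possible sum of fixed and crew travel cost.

259

Open {H3, H4, H5}: assign each demand point to its cheapest open site.
  R1→H3 8×9=72, R2→H5 10×4=40, R3→H4 3×4=12, R4→H3 13×9=117
  crew travel cost 241, fixed 18 → total 259.
Compare {H3, H5}: crew travel cost 250 + fixed 12 = 262.
Compare {H1, H3, H4, H5}: crew travel cost 241 + fixed 21 = 262.
Compare {H2, H3, H5}: crew travel cost 247 + fixed 16 = 263.
All other subsets cost ≥ 262. Minimum total cost: 259.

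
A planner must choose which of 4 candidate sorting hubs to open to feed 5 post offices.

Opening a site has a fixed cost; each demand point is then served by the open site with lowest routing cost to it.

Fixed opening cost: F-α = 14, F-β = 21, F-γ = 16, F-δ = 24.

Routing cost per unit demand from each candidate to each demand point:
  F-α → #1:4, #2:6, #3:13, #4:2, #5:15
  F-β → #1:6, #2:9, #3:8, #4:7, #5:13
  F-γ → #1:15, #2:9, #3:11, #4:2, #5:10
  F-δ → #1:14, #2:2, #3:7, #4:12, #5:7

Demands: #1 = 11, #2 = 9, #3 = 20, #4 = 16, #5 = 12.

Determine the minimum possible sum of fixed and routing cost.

356

Open {F-α, F-δ}: assign each demand point to its cheapest open site.
  #1→F-α 11×4=44, #2→F-δ 9×2=18, #3→F-δ 20×7=140, #4→F-α 16×2=32, #5→F-δ 12×7=84
  routing cost 318, fixed 38 → total 356.
Compare {F-α, F-γ, F-δ}: routing cost 318 + fixed 54 = 372.
Compare {F-α, F-β, F-δ}: routing cost 318 + fixed 59 = 377.
Compare {F-α, F-β, F-γ, F-δ}: routing cost 318 + fixed 75 = 393.
All other subsets cost ≥ 372. Minimum total cost: 356.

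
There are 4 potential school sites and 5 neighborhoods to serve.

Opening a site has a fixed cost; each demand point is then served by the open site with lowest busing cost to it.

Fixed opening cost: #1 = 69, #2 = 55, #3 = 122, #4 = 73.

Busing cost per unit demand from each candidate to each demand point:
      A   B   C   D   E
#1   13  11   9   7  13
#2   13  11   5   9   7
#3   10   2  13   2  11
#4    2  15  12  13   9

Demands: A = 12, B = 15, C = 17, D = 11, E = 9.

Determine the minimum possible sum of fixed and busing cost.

Open {#2, #3, #4}: assign each demand point to its cheapest open site.
  A→#4 12×2=24, B→#3 15×2=30, C→#2 17×5=85, D→#3 11×2=22, E→#2 9×7=63
  busing cost 224, fixed 250 → total 474.
Compare {#2, #3}: busing cost 320 + fixed 177 = 497.
Compare {#1, #2, #3, #4}: busing cost 224 + fixed 319 = 543.
Compare {#3, #4}: busing cost 361 + fixed 195 = 556.
All other subsets cost ≥ 497. Minimum total cost: 474.

474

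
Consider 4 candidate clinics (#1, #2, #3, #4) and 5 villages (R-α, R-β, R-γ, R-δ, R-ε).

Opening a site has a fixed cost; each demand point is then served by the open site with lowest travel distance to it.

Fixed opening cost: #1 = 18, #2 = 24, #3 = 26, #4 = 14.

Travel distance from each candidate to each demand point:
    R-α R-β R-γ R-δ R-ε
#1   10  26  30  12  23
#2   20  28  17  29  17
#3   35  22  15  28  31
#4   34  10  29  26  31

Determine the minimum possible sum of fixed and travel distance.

Open {#1, #4}: assign each demand point to its cheapest open site.
  R-α→#1 10, R-β→#4 10, R-γ→#4 29, R-δ→#1 12, R-ε→#1 23
  travel distance 84, fixed 32 → total 116.
Compare {#1}: travel distance 101 + fixed 18 = 119.
Compare {#1, #2, #4}: travel distance 66 + fixed 56 = 122.
Compare {#1, #2}: travel distance 82 + fixed 42 = 124.
All other subsets cost ≥ 119. Minimum total cost: 116.

116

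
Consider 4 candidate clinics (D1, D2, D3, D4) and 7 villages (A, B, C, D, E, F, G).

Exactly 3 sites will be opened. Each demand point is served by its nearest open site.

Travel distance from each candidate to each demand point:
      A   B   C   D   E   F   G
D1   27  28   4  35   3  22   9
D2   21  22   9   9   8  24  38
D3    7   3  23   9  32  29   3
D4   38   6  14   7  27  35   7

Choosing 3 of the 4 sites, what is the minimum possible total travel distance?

49

Open {D1, D3, D4}.
  A→D3 7, B→D3 3, C→D1 4, D→D4 7, E→D1 3, F→D1 22, G→D3 3  ⇒ total 49.
Compare {D1, D2, D3}: total 51.
Compare {D2, D3, D4}: total 61.
No size-3 selection does better; minimum is 49.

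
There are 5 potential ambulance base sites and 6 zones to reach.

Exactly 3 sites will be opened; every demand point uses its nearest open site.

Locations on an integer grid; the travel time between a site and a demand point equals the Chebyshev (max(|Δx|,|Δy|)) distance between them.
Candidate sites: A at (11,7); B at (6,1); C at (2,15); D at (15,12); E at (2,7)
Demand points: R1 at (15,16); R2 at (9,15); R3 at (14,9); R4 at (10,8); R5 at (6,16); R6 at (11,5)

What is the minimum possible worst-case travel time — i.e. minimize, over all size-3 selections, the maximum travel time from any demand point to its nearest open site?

6

Open {A, C, D}.
  Farthest demand point is R2 at travel time 6 (to D); all others are ≤ 6.
With {B, C, D} the worst case is 6.
With {C, D, E} the worst case is 7.
No size-3 selection achieves below 6.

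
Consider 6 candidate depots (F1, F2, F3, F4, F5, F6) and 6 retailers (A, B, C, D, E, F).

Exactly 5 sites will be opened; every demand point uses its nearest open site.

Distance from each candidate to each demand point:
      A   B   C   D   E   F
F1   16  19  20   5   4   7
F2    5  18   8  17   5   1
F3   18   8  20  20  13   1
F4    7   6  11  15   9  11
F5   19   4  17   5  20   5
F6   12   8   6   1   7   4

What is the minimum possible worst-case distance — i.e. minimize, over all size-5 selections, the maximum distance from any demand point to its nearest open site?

6

Open {F1, F2, F3, F4, F6}.
  Farthest demand point is B at distance 6 (to F4); all others are ≤ 6.
With {F1, F2, F3, F5, F6} the worst case is 6.
With {F1, F2, F4, F5, F6} the worst case is 6.
No size-5 selection achieves below 6.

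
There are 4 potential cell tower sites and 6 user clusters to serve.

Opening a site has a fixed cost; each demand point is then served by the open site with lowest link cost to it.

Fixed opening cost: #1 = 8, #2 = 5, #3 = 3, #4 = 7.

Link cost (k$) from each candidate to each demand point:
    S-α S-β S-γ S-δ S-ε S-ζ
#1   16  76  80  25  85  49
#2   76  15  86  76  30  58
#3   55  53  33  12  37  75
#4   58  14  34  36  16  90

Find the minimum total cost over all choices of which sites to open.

Open {#1, #3, #4}: assign each demand point to its cheapest open site.
  S-α→#1 16, S-β→#4 14, S-γ→#3 33, S-δ→#3 12, S-ε→#4 16, S-ζ→#1 49
  link cost 140, fixed 18 → total 158.
Compare {#1, #2, #3, #4}: link cost 140 + fixed 23 = 163.
Compare {#1, #4}: link cost 154 + fixed 15 = 169.
Compare {#1, #2, #3}: link cost 155 + fixed 16 = 171.
All other subsets cost ≥ 163. Minimum total cost: 158.

158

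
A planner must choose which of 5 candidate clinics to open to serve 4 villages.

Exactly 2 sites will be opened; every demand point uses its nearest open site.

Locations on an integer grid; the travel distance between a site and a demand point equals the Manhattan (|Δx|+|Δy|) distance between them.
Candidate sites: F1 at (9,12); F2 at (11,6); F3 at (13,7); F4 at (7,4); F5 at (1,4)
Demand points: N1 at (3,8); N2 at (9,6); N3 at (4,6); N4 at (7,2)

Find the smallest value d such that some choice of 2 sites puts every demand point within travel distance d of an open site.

Open {F4, F5}.
  Farthest demand point is N1 at travel distance 6 (to F5); all others are ≤ 6.
With {F1, F4} the worst case is 8.
With {F1, F5} the worst case is 8.
No size-2 selection achieves below 6.

6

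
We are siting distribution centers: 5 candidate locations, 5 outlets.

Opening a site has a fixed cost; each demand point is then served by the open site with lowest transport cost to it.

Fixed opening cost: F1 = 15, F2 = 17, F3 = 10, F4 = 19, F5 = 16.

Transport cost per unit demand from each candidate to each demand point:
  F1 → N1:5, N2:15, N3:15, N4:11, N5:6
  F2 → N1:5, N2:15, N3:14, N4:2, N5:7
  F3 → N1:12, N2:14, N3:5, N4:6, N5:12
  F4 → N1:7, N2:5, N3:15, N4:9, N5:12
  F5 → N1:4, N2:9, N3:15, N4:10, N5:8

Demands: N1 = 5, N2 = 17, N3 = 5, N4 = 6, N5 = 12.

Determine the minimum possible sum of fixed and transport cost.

Open {F2, F3, F4}: assign each demand point to its cheapest open site.
  N1→F2 5×5=25, N2→F4 17×5=85, N3→F3 5×5=25, N4→F2 6×2=12, N5→F2 12×7=84
  transport cost 231, fixed 46 → total 277.
Compare {F1, F2, F3, F4}: transport cost 219 + fixed 61 = 280.
Compare {F1, F3, F4}: transport cost 243 + fixed 44 = 287.
Compare {F2, F3, F4, F5}: transport cost 226 + fixed 62 = 288.
All other subsets cost ≥ 280. Minimum total cost: 277.

277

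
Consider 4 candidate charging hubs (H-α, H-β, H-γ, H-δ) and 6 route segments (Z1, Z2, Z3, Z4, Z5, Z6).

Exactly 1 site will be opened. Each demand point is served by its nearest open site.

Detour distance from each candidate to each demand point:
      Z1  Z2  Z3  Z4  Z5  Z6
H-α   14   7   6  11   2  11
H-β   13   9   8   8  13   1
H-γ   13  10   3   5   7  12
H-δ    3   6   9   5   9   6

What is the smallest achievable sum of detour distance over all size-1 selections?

Open {H-δ}.
  Z1→H-δ 3, Z2→H-δ 6, Z3→H-δ 9, Z4→H-δ 5, Z5→H-δ 9, Z6→H-δ 6  ⇒ total 38.
Compare {H-γ}: total 50.
Compare {H-α}: total 51.
No size-1 selection does better; minimum is 38.

38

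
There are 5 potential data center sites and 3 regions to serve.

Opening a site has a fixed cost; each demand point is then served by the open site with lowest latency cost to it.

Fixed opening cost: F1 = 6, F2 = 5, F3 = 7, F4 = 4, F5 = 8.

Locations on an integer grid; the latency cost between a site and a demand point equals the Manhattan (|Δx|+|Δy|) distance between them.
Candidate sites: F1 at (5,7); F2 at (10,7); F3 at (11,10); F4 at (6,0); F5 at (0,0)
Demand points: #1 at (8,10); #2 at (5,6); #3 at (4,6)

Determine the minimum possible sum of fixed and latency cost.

Open {F1}: assign each demand point to its cheapest open site.
  #1→F1 6, #2→F1 1, #3→F1 2
  latency cost 9, fixed 6 → total 15.
Compare {F1, F2}: latency cost 8 + fixed 11 = 19.
Compare {F1, F3}: latency cost 6 + fixed 13 = 19.
Compare {F1, F4}: latency cost 9 + fixed 10 = 19.
All other subsets cost ≥ 19. Minimum total cost: 15.

15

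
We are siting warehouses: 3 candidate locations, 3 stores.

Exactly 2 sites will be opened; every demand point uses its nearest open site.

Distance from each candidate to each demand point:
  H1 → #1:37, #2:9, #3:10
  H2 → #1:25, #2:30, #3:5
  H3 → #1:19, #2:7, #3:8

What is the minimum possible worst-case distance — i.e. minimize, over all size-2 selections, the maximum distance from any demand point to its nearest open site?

Open {H1, H3}.
  Farthest demand point is #1 at distance 19 (to H3); all others are ≤ 19.
With {H2, H3} the worst case is 19.
With {H1, H2} the worst case is 25.
No size-2 selection achieves below 19.

19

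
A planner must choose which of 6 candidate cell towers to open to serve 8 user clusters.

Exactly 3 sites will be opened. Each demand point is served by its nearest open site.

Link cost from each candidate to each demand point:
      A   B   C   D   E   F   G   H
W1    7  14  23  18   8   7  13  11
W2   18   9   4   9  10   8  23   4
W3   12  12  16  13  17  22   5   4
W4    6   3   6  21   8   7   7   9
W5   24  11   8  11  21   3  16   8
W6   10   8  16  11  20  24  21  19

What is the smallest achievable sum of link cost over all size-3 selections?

44

Open {W2, W4, W5}.
  A→W4 6, B→W4 3, C→W2 4, D→W2 9, E→W4 8, F→W5 3, G→W4 7, H→W2 4  ⇒ total 44.
Compare {W2, W3, W4}: total 46.
Compare {W3, W4, W5}: total 46.
No size-3 selection does better; minimum is 44.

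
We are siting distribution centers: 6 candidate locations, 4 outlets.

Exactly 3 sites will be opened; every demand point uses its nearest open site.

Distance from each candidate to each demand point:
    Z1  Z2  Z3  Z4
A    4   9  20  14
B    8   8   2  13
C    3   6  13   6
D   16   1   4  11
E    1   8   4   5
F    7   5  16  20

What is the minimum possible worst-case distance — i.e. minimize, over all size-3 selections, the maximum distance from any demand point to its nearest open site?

Open {A, D, E}.
  Farthest demand point is Z4 at distance 5 (to E); all others are ≤ 5.
With {A, E, F} the worst case is 5.
With {B, D, E} the worst case is 5.
No size-3 selection achieves below 5.

5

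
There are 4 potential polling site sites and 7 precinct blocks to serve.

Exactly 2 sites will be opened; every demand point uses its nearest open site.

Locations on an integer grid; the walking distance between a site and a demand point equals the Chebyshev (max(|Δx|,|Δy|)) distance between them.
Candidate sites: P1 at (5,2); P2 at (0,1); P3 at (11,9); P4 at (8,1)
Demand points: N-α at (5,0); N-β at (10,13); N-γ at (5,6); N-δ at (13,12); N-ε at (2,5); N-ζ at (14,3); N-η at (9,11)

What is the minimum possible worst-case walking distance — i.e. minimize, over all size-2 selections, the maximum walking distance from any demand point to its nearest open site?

6

Open {P1, P3}.
  Farthest demand point is N-ζ at walking distance 6 (to P3); all others are ≤ 6.
With {P2, P3} the worst case is 6.
With {P3, P4} the worst case is 6.
No size-2 selection achieves below 6.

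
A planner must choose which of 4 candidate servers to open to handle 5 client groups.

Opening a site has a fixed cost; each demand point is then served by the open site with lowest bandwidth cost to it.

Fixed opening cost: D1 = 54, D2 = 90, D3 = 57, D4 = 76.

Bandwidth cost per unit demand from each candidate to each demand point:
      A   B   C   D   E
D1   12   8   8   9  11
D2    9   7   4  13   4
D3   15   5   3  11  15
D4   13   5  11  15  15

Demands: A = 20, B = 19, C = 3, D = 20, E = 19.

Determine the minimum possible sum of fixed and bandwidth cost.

Open {D1, D2}: assign each demand point to its cheapest open site.
  A→D2 20×9=180, B→D2 19×7=133, C→D2 3×4=12, D→D1 20×9=180, E→D2 19×4=76
  bandwidth cost 581, fixed 144 → total 725.
Compare {D2, D3}: bandwidth cost 580 + fixed 147 = 727.
Compare {D1, D2, D3}: bandwidth cost 540 + fixed 201 = 741.
Compare {D2}: bandwidth cost 661 + fixed 90 = 751.
All other subsets cost ≥ 727. Minimum total cost: 725.

725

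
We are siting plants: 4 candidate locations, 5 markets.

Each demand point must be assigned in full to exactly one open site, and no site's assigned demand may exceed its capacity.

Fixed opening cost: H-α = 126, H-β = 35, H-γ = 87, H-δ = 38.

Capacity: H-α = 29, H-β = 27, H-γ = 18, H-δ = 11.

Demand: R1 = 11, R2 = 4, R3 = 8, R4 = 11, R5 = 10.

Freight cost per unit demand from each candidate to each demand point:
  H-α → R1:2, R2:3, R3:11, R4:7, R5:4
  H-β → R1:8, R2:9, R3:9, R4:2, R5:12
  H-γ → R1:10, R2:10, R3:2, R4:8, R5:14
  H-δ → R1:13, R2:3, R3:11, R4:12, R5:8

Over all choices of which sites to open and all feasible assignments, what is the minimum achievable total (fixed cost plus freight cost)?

Open {H-α, H-β}; cheapest assignment that respects the capacities:
  H-α (cap 29, load 25): R1, R2, R5 — cost 11×2 + 4×3 + 10×4 = 74
  H-β (cap 27, load 19): R3, R4 — cost 8×9 + 11×2 = 94
  Shipping 168, fixed 161 → total 329.
  Any other capacity-feasible assignment to {H-α, H-β} ships for at least 168.
Compare {H-α, H-β, H-γ}: its best feasible assignment gives total 360.
Compare {H-α, H-β, H-δ}: its best feasible assignment gives total 367.
Every other set of open sites that can feasibly serve all demand totals ≥ 360 even under its best assignment. Minimum: 329.

329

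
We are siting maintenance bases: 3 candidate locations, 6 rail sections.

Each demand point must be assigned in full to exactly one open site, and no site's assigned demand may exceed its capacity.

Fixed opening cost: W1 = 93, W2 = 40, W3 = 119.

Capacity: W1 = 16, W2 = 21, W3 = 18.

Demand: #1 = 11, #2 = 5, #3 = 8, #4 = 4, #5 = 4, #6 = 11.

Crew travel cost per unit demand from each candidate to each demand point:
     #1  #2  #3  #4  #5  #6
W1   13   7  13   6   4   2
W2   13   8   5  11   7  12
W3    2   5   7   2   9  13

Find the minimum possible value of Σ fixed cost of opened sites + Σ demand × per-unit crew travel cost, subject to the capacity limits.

400

Open {W1, W2, W3}; cheapest assignment that respects the capacities:
  W1 (cap 16, load 15): #5, #6 — cost 4×4 + 11×2 = 38
  W2 (cap 21, load 13): #2, #3 — cost 5×8 + 8×5 = 80
  W3 (cap 18, load 15): #1, #4 — cost 11×2 + 4×2 = 30
  Shipping 148, fixed 252 → total 400.
  Any other capacity-feasible assignment to {W1, W2, W3} ships for at least 148.
Total demand is 43 and no other set of sites has combined capacity ≥ 43, so {W1, W2, W3} is the only feasible choice of open sites. Minimum: 400.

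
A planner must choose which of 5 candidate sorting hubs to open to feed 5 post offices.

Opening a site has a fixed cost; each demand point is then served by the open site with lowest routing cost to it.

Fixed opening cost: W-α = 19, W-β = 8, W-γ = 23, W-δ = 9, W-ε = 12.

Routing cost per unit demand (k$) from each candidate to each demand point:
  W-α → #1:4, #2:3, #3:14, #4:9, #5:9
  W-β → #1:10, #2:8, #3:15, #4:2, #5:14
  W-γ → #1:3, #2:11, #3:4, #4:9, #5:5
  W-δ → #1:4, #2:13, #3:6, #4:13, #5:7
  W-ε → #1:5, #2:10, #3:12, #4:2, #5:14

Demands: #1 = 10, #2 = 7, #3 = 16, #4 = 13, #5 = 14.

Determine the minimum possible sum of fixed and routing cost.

Open {W-α, W-β, W-γ}: assign each demand point to its cheapest open site.
  #1→W-γ 10×3=30, #2→W-α 7×3=21, #3→W-γ 16×4=64, #4→W-β 13×2=26, #5→W-γ 14×5=70
  routing cost 211, fixed 50 → total 261.
Compare {W-α, W-γ, W-ε}: routing cost 211 + fixed 54 = 265.
Compare {W-α, W-β, W-γ, W-δ}: routing cost 211 + fixed 59 = 270.
Compare {W-α, W-β, W-γ, W-ε}: routing cost 211 + fixed 62 = 273.
All other subsets cost ≥ 265. Minimum total cost: 261.

261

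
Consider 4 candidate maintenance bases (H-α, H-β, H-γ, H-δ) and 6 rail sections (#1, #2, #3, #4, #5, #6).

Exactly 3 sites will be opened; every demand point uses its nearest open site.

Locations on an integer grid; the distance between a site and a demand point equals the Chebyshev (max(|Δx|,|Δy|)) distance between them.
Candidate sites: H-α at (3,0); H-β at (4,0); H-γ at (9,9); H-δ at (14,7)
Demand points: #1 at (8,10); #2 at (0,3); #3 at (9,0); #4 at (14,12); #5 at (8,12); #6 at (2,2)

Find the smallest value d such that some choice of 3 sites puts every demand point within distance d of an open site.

Open {H-α, H-β, H-γ}.
  Farthest demand point is #3 at distance 5 (to H-β); all others are ≤ 5.
With {H-β, H-γ, H-δ} the worst case is 5.
With {H-α, H-β, H-δ} the worst case is 6.
No size-3 selection achieves below 5.

5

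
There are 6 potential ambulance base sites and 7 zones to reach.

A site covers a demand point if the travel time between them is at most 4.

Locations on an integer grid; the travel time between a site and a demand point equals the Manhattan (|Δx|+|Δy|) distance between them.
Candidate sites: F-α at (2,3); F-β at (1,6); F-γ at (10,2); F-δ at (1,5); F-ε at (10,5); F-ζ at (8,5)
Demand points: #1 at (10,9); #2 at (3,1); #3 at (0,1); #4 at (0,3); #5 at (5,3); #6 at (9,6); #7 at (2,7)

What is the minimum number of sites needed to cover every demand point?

Coverage sets (demand points within 4 of each site):
  F-α: {#2, #3, #4, #5, #7}
  F-β: {#4, #7}
  F-γ: {}
  F-δ: {#4, #7}
  F-ε: {#1, #6}
  F-ζ: {#6}
No single site covers all 7 demand points.
But {F-α, F-ε} covers everything, so the minimum is 2.

2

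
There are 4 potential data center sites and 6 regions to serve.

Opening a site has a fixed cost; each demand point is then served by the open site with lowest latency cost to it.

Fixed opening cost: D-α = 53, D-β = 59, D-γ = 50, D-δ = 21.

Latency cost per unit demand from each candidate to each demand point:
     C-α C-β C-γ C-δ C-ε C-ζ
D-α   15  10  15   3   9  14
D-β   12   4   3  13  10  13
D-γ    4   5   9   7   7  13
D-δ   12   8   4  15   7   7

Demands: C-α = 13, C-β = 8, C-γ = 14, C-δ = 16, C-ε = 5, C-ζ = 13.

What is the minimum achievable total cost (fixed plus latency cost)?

Open {D-α, D-γ, D-δ}: assign each demand point to its cheapest open site.
  C-α→D-γ 13×4=52, C-β→D-γ 8×5=40, C-γ→D-δ 14×4=56, C-δ→D-α 16×3=48, C-ε→D-γ 5×7=35, C-ζ→D-δ 13×7=91
  latency cost 322, fixed 124 → total 446.
Compare {D-γ, D-δ}: latency cost 386 + fixed 71 = 457.
Compare {D-α, D-β, D-γ, D-δ}: latency cost 300 + fixed 183 = 483.
Compare {D-β, D-γ, D-δ}: latency cost 364 + fixed 130 = 494.
All other subsets cost ≥ 457. Minimum total cost: 446.

446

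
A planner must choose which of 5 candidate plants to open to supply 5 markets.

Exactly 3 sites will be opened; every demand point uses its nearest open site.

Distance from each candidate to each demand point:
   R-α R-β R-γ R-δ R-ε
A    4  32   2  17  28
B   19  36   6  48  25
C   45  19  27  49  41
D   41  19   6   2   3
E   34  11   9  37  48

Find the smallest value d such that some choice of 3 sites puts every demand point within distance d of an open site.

11

Open {A, D, E}.
  Farthest demand point is R-β at distance 11 (to E); all others are ≤ 11.
With {A, B, D} the worst case is 19.
With {A, C, D} the worst case is 19.
No size-3 selection achieves below 11.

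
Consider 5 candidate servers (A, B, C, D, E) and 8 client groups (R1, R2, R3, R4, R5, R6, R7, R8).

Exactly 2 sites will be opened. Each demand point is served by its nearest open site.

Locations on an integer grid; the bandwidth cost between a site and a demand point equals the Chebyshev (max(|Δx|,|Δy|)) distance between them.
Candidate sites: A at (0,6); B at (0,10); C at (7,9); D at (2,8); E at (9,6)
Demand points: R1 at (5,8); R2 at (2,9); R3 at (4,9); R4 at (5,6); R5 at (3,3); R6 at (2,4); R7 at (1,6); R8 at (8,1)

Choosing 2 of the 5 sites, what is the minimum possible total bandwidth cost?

22

Open {A, D}.
  R1→D 3, R2→D 1, R3→D 2, R4→D 3, R5→A 3, R6→A 2, R7→A 1, R8→D 7  ⇒ total 22.
Compare {A, C}: total 25.
Compare {D, E}: total 25.
No size-2 selection does better; minimum is 22.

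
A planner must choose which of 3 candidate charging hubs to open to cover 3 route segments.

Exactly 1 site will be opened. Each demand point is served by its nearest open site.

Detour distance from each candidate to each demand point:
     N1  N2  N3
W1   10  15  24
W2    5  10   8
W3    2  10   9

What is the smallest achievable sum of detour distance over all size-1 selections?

21

Open {W3}.
  N1→W3 2, N2→W3 10, N3→W3 9  ⇒ total 21.
Compare {W2}: total 23.
Compare {W1}: total 49.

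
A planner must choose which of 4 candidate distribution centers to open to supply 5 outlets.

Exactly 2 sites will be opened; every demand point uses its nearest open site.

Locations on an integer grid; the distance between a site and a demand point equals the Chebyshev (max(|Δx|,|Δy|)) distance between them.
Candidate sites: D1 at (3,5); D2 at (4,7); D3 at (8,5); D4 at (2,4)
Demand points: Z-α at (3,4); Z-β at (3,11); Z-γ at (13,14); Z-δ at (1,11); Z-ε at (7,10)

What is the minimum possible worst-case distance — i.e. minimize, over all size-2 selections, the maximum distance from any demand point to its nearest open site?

9

Open {D1, D2}.
  Farthest demand point is Z-γ at distance 9 (to D2); all others are ≤ 9.
With {D1, D3} the worst case is 9.
With {D2, D3} the worst case is 9.
No size-2 selection achieves below 9.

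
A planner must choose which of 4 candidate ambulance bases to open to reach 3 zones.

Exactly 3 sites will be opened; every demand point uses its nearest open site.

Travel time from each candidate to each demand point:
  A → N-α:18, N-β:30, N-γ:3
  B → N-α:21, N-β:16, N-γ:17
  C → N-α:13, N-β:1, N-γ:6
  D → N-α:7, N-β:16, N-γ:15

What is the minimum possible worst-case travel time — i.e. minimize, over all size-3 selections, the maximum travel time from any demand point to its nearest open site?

Open {A, C, D}.
  Farthest demand point is N-α at travel time 7 (to D); all others are ≤ 7.
With {B, C, D} the worst case is 7.
With {A, B, C} the worst case is 13.
No size-3 selection achieves below 7.

7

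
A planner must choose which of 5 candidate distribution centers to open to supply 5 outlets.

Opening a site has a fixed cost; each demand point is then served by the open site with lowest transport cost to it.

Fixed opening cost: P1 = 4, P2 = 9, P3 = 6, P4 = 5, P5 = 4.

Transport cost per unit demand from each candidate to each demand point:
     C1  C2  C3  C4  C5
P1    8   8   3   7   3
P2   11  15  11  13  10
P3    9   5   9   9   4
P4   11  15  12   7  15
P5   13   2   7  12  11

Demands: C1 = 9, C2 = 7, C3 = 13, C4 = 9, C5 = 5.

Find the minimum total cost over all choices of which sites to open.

211

Open {P1, P5}: assign each demand point to its cheapest open site.
  C1→P1 9×8=72, C2→P5 7×2=14, C3→P1 13×3=39, C4→P1 9×7=63, C5→P1 5×3=15
  transport cost 203, fixed 8 → total 211.
Compare {P1, P4, P5}: transport cost 203 + fixed 13 = 216.
Compare {P1, P3, P5}: transport cost 203 + fixed 14 = 217.
Compare {P1, P2, P5}: transport cost 203 + fixed 17 = 220.
All other subsets cost ≥ 216. Minimum total cost: 211.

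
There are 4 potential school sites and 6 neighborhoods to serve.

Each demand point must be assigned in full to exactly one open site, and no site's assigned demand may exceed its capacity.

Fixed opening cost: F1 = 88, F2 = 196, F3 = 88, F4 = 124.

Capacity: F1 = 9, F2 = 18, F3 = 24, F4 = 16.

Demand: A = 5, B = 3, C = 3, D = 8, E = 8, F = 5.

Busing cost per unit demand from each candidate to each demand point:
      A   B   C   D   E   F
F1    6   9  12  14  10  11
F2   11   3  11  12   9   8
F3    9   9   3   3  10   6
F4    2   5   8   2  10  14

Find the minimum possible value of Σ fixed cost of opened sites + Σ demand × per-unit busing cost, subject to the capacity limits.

372

Open {F3, F4}; cheapest assignment that respects the capacities:
  F3 (cap 24, load 16): C, E, F — cost 3×3 + 8×10 + 5×6 = 119
  F4 (cap 16, load 16): A, B, D — cost 5×2 + 3×5 + 8×2 = 41
  Shipping 160, fixed 212 → total 372.
  Any other capacity-feasible assignment to {F3, F4} ships for at least 160.
Compare {F1, F3}: its best feasible assignment gives total 376.
Compare {F1, F3, F4}: its best feasible assignment gives total 460.
Every other set of open sites that can feasibly serve all demand totals ≥ 376 even under its best assignment. Minimum: 372.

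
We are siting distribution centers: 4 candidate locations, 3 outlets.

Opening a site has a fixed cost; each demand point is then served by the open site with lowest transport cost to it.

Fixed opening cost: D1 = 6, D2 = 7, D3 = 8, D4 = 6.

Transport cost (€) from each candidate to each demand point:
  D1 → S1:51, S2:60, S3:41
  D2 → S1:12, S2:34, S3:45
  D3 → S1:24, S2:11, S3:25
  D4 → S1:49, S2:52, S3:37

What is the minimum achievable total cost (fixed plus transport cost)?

Open {D2, D3}: assign each demand point to its cheapest open site.
  S1→D2 12, S2→D3 11, S3→D3 25
  transport cost 48, fixed 15 → total 63.
Compare {D3}: transport cost 60 + fixed 8 = 68.
Compare {D1, D2, D3}: transport cost 48 + fixed 21 = 69.
Compare {D2, D3, D4}: transport cost 48 + fixed 21 = 69.
All other subsets cost ≥ 68. Minimum total cost: 63.

63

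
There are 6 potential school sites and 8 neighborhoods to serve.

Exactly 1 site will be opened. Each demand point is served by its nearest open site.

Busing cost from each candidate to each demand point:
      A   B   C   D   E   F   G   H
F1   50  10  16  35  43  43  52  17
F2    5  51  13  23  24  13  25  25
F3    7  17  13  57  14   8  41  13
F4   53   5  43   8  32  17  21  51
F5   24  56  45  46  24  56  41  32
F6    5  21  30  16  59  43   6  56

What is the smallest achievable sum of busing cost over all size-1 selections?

Open {F3}.
  A→F3 7, B→F3 17, C→F3 13, D→F3 57, E→F3 14, F→F3 8, G→F3 41, H→F3 13  ⇒ total 170.
Compare {F2}: total 179.
Compare {F4}: total 230.
No size-1 selection does better; minimum is 170.

170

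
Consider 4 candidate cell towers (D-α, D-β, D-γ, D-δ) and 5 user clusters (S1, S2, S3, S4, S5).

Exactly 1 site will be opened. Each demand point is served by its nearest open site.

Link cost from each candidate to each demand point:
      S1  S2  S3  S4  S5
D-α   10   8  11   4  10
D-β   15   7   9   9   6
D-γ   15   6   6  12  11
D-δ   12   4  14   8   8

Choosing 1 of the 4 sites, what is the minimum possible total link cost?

43

Open {D-α}.
  S1→D-α 10, S2→D-α 8, S3→D-α 11, S4→D-α 4, S5→D-α 10  ⇒ total 43.
Compare {D-β}: total 46.
Compare {D-δ}: total 46.
No size-1 selection does better; minimum is 43.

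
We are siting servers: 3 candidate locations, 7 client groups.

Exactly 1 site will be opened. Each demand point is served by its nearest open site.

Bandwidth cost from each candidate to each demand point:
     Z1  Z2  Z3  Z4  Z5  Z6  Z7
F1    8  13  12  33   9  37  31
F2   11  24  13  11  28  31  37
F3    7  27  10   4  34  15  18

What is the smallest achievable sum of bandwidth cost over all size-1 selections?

Open {F3}.
  Z1→F3 7, Z2→F3 27, Z3→F3 10, Z4→F3 4, Z5→F3 34, Z6→F3 15, Z7→F3 18  ⇒ total 115.
Compare {F1}: total 143.
Compare {F2}: total 155.

115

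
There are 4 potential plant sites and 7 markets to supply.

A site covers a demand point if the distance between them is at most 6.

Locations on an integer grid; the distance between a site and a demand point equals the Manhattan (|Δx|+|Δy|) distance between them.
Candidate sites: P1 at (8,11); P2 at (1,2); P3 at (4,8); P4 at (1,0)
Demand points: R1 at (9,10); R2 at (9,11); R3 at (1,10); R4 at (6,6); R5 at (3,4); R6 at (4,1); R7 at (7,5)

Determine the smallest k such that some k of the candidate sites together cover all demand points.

3

Coverage sets (demand points within 6 of each site):
  P1: {R1, R2}
  P2: {R5, R6}
  P3: {R3, R4, R5, R7}
  P4: {R5, R6}
No 2 sites suffice: every size-2 union leaves at least one demand point uncovered.
But {P1, P2, P3} covers everything, so the minimum is 3.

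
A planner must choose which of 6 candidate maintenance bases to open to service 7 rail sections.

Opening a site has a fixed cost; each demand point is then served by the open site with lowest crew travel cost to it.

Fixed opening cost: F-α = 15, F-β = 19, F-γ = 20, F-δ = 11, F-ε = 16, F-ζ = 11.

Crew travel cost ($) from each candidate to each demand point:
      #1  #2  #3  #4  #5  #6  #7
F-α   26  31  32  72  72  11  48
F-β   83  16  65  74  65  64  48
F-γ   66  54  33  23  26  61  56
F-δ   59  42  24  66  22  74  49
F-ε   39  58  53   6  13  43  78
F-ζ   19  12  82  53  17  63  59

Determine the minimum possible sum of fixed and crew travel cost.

Open {F-α, F-ε, F-ζ}: assign each demand point to its cheapest open site.
  #1→F-ζ 19, #2→F-ζ 12, #3→F-α 32, #4→F-ε 6, #5→F-ε 13, #6→F-α 11, #7→F-α 48
  crew travel cost 141, fixed 42 → total 183.
Compare {F-α, F-δ, F-ε, F-ζ}: crew travel cost 133 + fixed 53 = 186.
Compare {F-α, F-ε}: crew travel cost 167 + fixed 31 = 198.
Compare {F-α, F-δ, F-ε}: crew travel cost 159 + fixed 42 = 201.
All other subsets cost ≥ 186. Minimum total cost: 183.

183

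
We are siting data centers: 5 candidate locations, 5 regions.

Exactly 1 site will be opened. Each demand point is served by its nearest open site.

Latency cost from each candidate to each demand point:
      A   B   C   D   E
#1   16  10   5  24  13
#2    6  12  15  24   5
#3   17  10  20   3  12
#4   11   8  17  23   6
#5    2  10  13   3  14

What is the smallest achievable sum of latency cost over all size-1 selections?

Open {#5}.
  A→#5 2, B→#5 10, C→#5 13, D→#5 3, E→#5 14  ⇒ total 42.
Compare {#2}: total 62.
Compare {#3}: total 62.
No size-1 selection does better; minimum is 42.

42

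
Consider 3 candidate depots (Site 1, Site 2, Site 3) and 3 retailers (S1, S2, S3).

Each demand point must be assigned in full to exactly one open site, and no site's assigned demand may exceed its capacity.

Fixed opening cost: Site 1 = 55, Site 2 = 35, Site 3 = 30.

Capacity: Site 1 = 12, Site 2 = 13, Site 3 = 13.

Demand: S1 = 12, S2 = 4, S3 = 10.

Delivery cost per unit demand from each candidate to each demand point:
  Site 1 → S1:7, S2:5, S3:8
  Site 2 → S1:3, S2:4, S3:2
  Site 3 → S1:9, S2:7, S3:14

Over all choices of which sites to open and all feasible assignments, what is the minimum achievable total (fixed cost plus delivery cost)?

252

Open {Site 1, Site 2, Site 3}; cheapest assignment that respects the capacities:
  Site 1 (cap 12, load 12): S1 — cost 12×7 = 84
  Site 2 (cap 13, load 10): S3 — cost 10×2 = 20
  Site 3 (cap 13, load 4): S2 — cost 4×7 = 28
  Shipping 132, fixed 120 → total 252.
  Any other capacity-feasible assignment to {Site 1, Site 2, Site 3} ships for at least 132.
Total demand is 26; every other set of sites either has combined capacity below 26 or cannot fit the demands without splitting one across sites, so {Site 1, Site 2, Site 3} is the only feasible choice of open sites. Minimum: 252.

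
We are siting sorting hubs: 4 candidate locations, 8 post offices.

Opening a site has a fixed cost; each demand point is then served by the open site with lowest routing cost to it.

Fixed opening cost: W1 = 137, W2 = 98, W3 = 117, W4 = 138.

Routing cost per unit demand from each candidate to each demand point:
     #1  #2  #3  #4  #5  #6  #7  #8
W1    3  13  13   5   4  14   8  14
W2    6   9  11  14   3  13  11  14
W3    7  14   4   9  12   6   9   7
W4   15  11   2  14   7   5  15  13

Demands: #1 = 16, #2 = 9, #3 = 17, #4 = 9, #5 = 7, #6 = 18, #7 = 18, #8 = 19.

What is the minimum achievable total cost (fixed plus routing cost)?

945

Open {W1, W3}: assign each demand point to its cheapest open site.
  #1→W1 16×3=48, #2→W1 9×13=117, #3→W3 17×4=68, #4→W1 9×5=45, #5→W1 7×4=28, #6→W3 18×6=108, #7→W1 18×8=144, #8→W3 19×7=133
  routing cost 691, fixed 254 → total 945.
Compare {W2, W3}: routing cost 750 + fixed 215 = 965.
Compare {W3}: routing cost 874 + fixed 117 = 991.
Compare {W1, W2, W3}: routing cost 648 + fixed 352 = 1000.
All other subsets cost ≥ 965. Minimum total cost: 945.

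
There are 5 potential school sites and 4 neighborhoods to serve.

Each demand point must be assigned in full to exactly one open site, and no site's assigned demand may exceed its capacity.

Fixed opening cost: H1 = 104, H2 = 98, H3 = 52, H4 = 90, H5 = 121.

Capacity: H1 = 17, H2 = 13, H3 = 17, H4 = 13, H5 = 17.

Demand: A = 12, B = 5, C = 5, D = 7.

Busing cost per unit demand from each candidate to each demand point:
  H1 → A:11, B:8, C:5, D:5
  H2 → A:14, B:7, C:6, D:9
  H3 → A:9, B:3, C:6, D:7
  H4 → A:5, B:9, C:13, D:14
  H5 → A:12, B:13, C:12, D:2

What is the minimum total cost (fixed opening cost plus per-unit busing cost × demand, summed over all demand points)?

296

Open {H3, H4}; cheapest assignment that respects the capacities:
  H3 (cap 17, load 17): B, C, D — cost 5×3 + 5×6 + 7×7 = 94
  H4 (cap 13, load 12): A — cost 12×5 = 60
  Shipping 154, fixed 142 → total 296.
  Any other capacity-feasible assignment to {H3, H4} ships for at least 154.
Compare {H1, H3}: its best feasible assignment gives total 339.
Compare {H1, H4}: its best feasible assignment gives total 354.
Every other set of open sites that can feasibly serve all demand totals ≥ 339 even under its best assignment. Minimum: 296.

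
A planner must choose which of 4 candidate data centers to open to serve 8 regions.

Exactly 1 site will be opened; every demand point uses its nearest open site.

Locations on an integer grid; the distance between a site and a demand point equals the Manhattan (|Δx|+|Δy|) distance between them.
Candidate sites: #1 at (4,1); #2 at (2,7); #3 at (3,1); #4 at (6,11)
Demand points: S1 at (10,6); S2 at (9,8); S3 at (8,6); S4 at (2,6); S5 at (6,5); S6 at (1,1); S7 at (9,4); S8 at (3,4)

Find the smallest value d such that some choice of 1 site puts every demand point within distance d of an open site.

Open {#2}.
  Farthest demand point is S7 at distance 10 (to #2); all others are ≤ 10.
With {#1} the worst case is 12.
With {#3} the worst case is 13.
No size-1 selection achieves below 10.

10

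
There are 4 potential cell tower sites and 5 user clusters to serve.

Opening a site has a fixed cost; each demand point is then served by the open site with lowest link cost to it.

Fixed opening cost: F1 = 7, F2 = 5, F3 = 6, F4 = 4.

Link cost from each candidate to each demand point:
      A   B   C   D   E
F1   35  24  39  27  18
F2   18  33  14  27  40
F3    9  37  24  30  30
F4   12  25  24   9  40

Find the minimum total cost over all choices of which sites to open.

93

Open {F1, F2, F4}: assign each demand point to its cheapest open site.
  A→F4 12, B→F1 24, C→F2 14, D→F4 9, E→F1 18
  link cost 77, fixed 16 → total 93.
Compare {F1, F2, F3, F4}: link cost 74 + fixed 22 = 96.
Compare {F1, F4}: link cost 87 + fixed 11 = 98.
Compare {F1, F3, F4}: link cost 84 + fixed 17 = 101.
All other subsets cost ≥ 96. Minimum total cost: 93.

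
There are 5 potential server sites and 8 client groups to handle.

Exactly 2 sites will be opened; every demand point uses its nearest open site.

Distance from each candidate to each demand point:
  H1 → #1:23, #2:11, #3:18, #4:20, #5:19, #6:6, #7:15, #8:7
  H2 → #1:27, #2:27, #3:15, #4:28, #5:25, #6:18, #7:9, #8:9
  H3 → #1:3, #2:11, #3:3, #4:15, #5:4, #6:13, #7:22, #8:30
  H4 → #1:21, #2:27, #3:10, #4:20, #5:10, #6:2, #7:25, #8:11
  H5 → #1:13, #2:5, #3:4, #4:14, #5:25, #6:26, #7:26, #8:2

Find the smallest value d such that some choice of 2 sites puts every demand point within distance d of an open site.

Open {H1, H3}.
  Farthest demand point is #4 at distance 15 (to H3); all others are ≤ 15.
With {H2, H3} the worst case is 15.
With {H1, H5} the worst case is 19.
No size-2 selection achieves below 15.

15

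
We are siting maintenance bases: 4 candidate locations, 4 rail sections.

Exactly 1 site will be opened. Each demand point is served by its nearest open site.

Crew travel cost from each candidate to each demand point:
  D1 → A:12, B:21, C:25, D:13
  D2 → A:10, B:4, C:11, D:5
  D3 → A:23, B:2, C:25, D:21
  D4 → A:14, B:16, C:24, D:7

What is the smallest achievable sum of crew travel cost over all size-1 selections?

Open {D2}.
  A→D2 10, B→D2 4, C→D2 11, D→D2 5  ⇒ total 30.
Compare {D4}: total 61.
Compare {D1}: total 71.
No size-1 selection does better; minimum is 30.

30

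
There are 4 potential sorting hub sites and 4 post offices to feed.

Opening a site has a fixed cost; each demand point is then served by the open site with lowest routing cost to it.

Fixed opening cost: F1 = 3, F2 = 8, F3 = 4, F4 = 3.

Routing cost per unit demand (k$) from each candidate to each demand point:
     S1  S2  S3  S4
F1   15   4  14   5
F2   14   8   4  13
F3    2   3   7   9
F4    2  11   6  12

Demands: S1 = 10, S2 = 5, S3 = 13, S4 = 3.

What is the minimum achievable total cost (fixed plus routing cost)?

Open {F1, F2, F3}: assign each demand point to its cheapest open site.
  S1→F3 10×2=20, S2→F3 5×3=15, S3→F2 13×4=52, S4→F1 3×5=15
  routing cost 102, fixed 15 → total 117.
Compare {F1, F2, F3, F4}: routing cost 102 + fixed 18 = 120.
Compare {F1, F2, F4}: routing cost 107 + fixed 14 = 121.
Compare {F2, F3}: routing cost 114 + fixed 12 = 126.
All other subsets cost ≥ 120. Minimum total cost: 117.

117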